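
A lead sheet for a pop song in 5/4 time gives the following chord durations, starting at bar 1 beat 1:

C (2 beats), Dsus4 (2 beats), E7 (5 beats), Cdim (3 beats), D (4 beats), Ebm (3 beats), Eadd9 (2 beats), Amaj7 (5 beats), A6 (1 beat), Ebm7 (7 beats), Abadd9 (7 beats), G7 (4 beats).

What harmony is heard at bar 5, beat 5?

Amaj7

Beat 5 of bar 5 is beat (5−1)×5 + 5 = 25 overall.
Running totals: C ends at 2, Dsus4 ends at 4, E7 ends at 9, Cdim ends at 12, D ends at 16, Ebm ends at 19, Eadd9 ends at 21, Amaj7 ends at 26.
Beat 25 falls within Amaj7.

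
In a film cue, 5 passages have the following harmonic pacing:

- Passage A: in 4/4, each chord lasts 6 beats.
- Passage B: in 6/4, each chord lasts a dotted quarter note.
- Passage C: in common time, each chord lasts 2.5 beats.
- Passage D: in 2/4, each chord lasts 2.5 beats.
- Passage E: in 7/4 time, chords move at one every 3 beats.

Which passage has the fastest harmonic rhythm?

A: 4/6 = 2/3 chords/bar.
B: 6/1.5 = 4 chords/bar.
C: 4/2.5 = 1.6 chords/bar.
D: 2/2.5 = 0.8 chords/bar.
E: 7/3 = 7/3 chords/bar.
Fastest is B at 4 chords/bar.

Passage B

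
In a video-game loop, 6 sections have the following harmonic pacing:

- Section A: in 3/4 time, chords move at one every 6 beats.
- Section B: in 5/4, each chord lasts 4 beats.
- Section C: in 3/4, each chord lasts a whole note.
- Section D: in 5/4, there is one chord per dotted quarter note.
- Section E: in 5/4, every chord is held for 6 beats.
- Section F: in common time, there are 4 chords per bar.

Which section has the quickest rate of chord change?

A: each chord is 6 beats in 3/4, so 0.5 per bar.
B: each chord is 4 beats in 5/4, so 1.25 per bar.
C: each chord is 4 beats in 3/4, so 0.75 per bar.
D: each chord is 1.5 beats in 5/4, so 10/3 per bar.
E: each chord is 6 beats in 5/4, so 5/6 per bar.
F: each chord is 1 beat in 4/4, so 4 per bar.
Fastest is F at 4 chords/bar.

Section F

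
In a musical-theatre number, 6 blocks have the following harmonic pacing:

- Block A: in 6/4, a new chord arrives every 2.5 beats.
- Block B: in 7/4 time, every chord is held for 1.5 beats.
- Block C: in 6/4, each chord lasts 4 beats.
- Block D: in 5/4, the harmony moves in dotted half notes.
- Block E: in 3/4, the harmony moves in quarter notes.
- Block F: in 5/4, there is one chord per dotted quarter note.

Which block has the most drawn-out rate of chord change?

A: 6 beats/bar ÷ 2.5 beats/chord = 2.4 chords/bar.
B: 7 beats/bar ÷ 1.5 beats/chord = 14/3 chords/bar.
C: 6 beats/bar ÷ 4 beats/chord = 1.5 chords/bar.
D: 5 beats/bar ÷ 3 beats/chord = 5/3 chords/bar.
E: 3 beats/bar ÷ 1 beat/chord = 3 chords/bar.
F: 5 beats/bar ÷ 1.5 beats/chord = 10/3 chords/bar.
Slowest is C at 1.5 chords/bar.

Block C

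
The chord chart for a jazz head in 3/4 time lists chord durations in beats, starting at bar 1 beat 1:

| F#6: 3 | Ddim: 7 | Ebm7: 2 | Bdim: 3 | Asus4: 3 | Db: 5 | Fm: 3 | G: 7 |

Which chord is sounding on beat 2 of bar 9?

Fm

Beat 2 of bar 9 is beat (9−1)×3 + 2 = 26 overall.
Running totals: F#6 ends at 3, Ddim ends at 10, Ebm7 ends at 12, Bdim ends at 15, Asus4 ends at 18, Db ends at 23, Fm ends at 26.
Beat 26 falls within Fm.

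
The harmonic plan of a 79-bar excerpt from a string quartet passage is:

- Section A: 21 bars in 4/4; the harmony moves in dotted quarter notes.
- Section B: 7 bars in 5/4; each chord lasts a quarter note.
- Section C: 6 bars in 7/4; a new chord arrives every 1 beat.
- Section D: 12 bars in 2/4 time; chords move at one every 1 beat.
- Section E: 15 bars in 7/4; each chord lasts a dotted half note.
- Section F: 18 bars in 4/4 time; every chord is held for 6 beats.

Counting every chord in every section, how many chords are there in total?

204 chords

A: 21·4 = 84 beats, 84/1.5 = 56 chords.
B: 7·5 = 35 beats, 35/1 = 35 chords.
C: 6·7 = 42 beats, 42/1 = 42 chords.
D: 12·2 = 24 beats, 24/1 = 24 chords.
E: 15·7 = 105 beats, 105/3 = 35 chords.
F: 18·4 = 72 beats, 72/6 = 12 chords.
Total: 56 + 35 + 42 + 24 + 35 + 12 = 204.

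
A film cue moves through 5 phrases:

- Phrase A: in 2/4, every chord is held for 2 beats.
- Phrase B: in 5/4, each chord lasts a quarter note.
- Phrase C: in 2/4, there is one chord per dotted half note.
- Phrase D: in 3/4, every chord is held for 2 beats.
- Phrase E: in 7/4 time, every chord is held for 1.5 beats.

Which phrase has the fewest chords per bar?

A: 2/2 = 1 chord/bar.
B: 5/1 = 5 chords/bar.
C: 2/3 = 2/3 chords/bar.
D: 3/2 = 1.5 chords/bar.
E: 7/1.5 = 14/3 chords/bar.
Slowest is C at 2/3 chords/bar.

Phrase C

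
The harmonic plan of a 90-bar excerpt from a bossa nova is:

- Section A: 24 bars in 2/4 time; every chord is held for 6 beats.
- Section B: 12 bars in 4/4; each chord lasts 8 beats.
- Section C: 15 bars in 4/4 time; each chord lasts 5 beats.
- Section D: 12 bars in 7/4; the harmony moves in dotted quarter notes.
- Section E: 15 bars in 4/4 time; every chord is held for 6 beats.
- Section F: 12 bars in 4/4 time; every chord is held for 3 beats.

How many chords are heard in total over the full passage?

A: 24·2 = 48 beats, 48/6 = 8 chords.
B: 12·4 = 48 beats, 48/8 = 6 chords.
C: 15·4 = 60 beats, 60/5 = 12 chords.
D: 12·7 = 84 beats, 84/1.5 = 56 chords.
E: 15·4 = 60 beats, 60/6 = 10 chords.
F: 12·4 = 48 beats, 48/3 = 16 chords.
Total: 8 + 6 + 12 + 56 + 10 + 16 = 108.

108 chords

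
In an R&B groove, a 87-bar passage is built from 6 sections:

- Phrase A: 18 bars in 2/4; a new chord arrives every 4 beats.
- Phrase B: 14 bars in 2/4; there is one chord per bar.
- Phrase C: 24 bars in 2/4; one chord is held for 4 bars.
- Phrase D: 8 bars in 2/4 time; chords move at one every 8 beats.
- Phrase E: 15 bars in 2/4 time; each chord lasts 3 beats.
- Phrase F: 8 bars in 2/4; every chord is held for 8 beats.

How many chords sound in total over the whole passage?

A: 18 bars × 2 beats = 36 beats; 4 beats/chord → 9 chords.
B: 14 bars × 2 beats = 28 beats; 2 beats/chord → 14 chords.
C: 24 bars × 2 beats = 48 beats; 8 beats/chord → 6 chords.
D: 8 bars × 2 beats = 16 beats; 8 beats/chord → 2 chords.
E: 15 bars × 2 beats = 30 beats; 3 beats/chord → 10 chords.
F: 8 bars × 2 beats = 16 beats; 8 beats/chord → 2 chords.
Total: 9 + 14 + 6 + 2 + 10 + 2 = 43.

43 chords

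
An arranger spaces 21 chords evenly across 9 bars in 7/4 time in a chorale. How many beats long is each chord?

9 bars × 7 beats/bar = 63 beats total.
63 beats ÷ 21 chords = 3 beats per chord.
(That is a dotted half note.)

3 beats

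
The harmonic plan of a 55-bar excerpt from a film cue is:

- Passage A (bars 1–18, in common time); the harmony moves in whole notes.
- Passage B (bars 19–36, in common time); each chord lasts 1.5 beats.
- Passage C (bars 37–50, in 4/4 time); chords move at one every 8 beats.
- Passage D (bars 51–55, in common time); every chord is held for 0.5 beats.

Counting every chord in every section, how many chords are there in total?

A has 72 beats and chords last 4 each, so 18 chords.
B has 72 beats and chords last 1.5 each, so 48 chords.
C has 56 beats and chords last 8 each, so 7 chords.
D has 20 beats and chords last 0.5 each, so 40 chords.
Total: 18 + 48 + 7 + 40 = 113.

113 chords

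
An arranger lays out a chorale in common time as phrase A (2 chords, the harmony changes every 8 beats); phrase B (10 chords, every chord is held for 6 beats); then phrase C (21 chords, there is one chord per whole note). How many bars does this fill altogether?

A: 2 × 8 = 16 beats = 4 bars.
B: 10 × 6 = 60 beats = 15 bars.
C: 21 × 4 = 84 beats = 21 bars.
Total: 4 + 15 + 21 = 40 bars.

40 bars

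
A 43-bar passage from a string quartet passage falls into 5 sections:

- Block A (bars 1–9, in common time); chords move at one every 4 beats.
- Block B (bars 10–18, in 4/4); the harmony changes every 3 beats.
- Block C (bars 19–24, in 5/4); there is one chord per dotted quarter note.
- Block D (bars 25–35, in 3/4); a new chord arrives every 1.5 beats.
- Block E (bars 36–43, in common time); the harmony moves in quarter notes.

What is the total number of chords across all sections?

95 chords

A: 9 bars × 4 beats = 36 beats; 4 beats/chord → 9 chords.
B: 9 bars × 4 beats = 36 beats; 3 beats/chord → 12 chords.
C: 6 bars × 5 beats = 30 beats; 1.5 beats/chord → 20 chords.
D: 11 bars × 3 beats = 33 beats; 1.5 beats/chord → 22 chords.
E: 8 bars × 4 beats = 32 beats; 1 beat/chord → 32 chords.
Total: 9 + 12 + 20 + 22 + 32 = 95.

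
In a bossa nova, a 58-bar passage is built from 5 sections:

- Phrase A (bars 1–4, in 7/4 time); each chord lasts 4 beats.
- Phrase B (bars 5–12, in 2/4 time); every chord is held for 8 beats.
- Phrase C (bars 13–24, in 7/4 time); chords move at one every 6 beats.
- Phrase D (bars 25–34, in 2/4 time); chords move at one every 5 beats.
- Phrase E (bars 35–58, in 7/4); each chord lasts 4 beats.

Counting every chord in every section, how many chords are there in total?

69 chords

A has 28 beats and chords last 4 each, so 7 chords.
B has 16 beats and chords last 8 each, so 2 chords.
C has 84 beats and chords last 6 each, so 14 chords.
D has 20 beats and chords last 5 each, so 4 chords.
E has 168 beats and chords last 4 each, so 42 chords.
Total: 7 + 2 + 14 + 4 + 42 = 69.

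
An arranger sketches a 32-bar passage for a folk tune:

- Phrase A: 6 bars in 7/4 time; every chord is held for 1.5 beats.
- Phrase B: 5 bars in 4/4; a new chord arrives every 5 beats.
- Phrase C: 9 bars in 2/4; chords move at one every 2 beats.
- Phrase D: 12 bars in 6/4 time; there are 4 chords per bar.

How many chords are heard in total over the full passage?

A: 6·7 = 42 beats, 42/1.5 = 28 chords.
B: 5·4 = 20 beats, 20/5 = 4 chords.
C: 9·2 = 18 beats, 18/2 = 9 chords.
D: 12·6 = 72 beats, 72/1.5 = 48 chords.
Total: 28 + 4 + 9 + 48 = 89.

89 chords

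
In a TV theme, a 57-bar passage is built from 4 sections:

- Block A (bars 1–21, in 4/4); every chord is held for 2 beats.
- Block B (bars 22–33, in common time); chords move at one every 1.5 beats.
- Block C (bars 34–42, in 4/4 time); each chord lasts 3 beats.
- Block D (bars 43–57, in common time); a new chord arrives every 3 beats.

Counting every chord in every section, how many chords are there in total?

106 chords

A: 21 bars × 4 beats = 84 beats; 2 beats/chord → 42 chords.
B: 12 bars × 4 beats = 48 beats; 1.5 beats/chord → 32 chords.
C: 9 bars × 4 beats = 36 beats; 3 beats/chord → 12 chords.
D: 15 bars × 4 beats = 60 beats; 3 beats/chord → 20 chords.
Total: 42 + 32 + 12 + 20 = 106.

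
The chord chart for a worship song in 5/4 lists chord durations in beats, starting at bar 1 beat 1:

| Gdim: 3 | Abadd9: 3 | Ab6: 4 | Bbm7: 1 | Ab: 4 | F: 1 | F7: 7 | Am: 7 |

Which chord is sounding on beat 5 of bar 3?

Beat 5 of bar 3 is beat (3−1)×5 + 5 = 15 overall.
Running totals: Gdim ends at 3, Abadd9 ends at 6, Ab6 ends at 10, Bbm7 ends at 11, Ab ends at 15.
Beat 15 falls within Ab.

Ab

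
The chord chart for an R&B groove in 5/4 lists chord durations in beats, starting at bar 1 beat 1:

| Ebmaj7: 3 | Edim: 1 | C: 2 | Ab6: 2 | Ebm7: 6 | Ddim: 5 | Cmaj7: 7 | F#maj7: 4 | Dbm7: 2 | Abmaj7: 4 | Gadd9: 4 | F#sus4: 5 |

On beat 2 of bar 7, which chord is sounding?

Beat 2 of bar 7 is beat (7−1)×5 + 2 = 32 overall.
Running totals: Ebmaj7 ends at 3, Edim ends at 4, C ends at 6, Ab6 ends at 8, Ebm7 ends at 14, Ddim ends at 19, Cmaj7 ends at 26, F#maj7 ends at 30, Dbm7 ends at 32.
Beat 32 falls within Dbm7.

Dbm7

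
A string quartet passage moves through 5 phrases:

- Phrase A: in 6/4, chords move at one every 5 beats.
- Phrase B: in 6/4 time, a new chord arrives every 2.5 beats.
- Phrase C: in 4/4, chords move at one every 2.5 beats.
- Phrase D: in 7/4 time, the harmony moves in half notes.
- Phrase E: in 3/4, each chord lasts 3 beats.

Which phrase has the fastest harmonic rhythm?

A: each chord is 5 beats in 6/4, so 1.2 per bar.
B: each chord is 2.5 beats in 6/4, so 2.4 per bar.
C: each chord is 2.5 beats in 4/4, so 1.6 per bar.
D: each chord is 2 beats in 7/4, so 3.5 per bar.
E: each chord is 3 beats in 3/4, so 1 per bar.
Fastest is D at 3.5 chords/bar.

Phrase D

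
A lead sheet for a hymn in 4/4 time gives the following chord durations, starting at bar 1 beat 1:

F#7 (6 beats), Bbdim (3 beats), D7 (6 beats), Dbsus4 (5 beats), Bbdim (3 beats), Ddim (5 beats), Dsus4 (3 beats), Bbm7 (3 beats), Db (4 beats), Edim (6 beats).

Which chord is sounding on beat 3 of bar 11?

Edim

Beat 3 of bar 11 is beat (11−1)×4 + 3 = 43 overall.
Running totals: F#7 ends at 6, Bbdim ends at 9, D7 ends at 15, Dbsus4 ends at 20, Bbdim ends at 23, Ddim ends at 28, Dsus4 ends at 31, Bbm7 ends at 34, Db ends at 38, Edim ends at 44.
Beat 43 falls within Edim.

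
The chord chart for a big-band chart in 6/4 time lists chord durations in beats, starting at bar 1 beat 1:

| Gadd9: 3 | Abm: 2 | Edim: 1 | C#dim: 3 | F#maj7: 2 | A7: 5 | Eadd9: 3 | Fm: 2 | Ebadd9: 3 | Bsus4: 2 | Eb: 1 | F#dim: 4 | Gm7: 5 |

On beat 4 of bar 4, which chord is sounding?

Beat 4 of bar 4 is beat (4−1)×6 + 4 = 22 overall.
Running totals: Gadd9 ends at 3, Abm ends at 5, Edim ends at 6, C#dim ends at 9, F#maj7 ends at 11, A7 ends at 16, Eadd9 ends at 19, Fm ends at 21, Ebadd9 ends at 24.
Beat 22 falls within Ebadd9.

Ebadd9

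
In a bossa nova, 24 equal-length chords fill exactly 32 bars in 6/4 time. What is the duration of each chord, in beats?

8 beats

32 bars × 6 beats/bar = 192 beats total.
192 beats ÷ 24 chords = 8 beats per chord.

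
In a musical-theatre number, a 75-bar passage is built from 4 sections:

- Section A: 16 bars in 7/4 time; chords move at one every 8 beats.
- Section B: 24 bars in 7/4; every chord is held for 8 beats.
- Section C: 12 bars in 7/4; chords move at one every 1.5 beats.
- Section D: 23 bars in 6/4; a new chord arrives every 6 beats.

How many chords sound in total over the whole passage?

A: 16·7 = 112 beats, 112/8 = 14 chords.
B: 24·7 = 168 beats, 168/8 = 21 chords.
C: 12·7 = 84 beats, 84/1.5 = 56 chords.
D: 23·6 = 138 beats, 138/6 = 23 chords.
Total: 14 + 21 + 56 + 23 = 114.

114 chords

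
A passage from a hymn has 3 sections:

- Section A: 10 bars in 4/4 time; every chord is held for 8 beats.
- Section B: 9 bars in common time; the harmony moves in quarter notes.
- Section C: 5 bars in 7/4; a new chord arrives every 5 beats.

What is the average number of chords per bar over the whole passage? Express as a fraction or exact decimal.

A: 10 bars of 4 beats is 40 beats; at 8 beats each that's 5 chords.
B: 9 bars of 4 beats is 36 beats; at 1 beat each that's 36 chords.
C: 5 bars of 7 beats is 35 beats; at 5 beats each that's 7 chords.
Overall: 48 chords over 24 bars → 48/24 = 2 chords per bar.

2 chords per bar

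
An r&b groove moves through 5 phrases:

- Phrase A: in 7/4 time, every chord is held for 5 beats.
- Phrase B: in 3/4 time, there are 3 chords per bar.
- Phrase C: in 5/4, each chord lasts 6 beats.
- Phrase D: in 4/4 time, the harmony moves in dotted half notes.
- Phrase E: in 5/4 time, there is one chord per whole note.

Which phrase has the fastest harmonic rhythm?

Phrase B

A: 7/5 = 1.4 chords/bar.
B: 3/1 = 3 chords/bar.
C: 5/6 = 5/6 chords/bar.
D: 4/3 = 4/3 chords/bar.
E: 5/4 = 1.25 chords/bar.
Fastest is B at 3 chords/bar.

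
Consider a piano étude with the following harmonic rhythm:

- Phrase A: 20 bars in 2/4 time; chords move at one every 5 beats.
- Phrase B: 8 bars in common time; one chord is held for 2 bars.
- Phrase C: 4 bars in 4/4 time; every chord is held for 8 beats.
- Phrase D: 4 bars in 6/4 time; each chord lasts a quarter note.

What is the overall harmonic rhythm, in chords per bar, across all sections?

19/18 chords per bar

A: 20 bars of 2 beats is 40 beats; at 5 beats each that's 8 chords.
B: 8 bars of 4 beats is 32 beats; at 8 beats each that's 4 chords.
C: 4 bars of 4 beats is 16 beats; at 8 beats each that's 2 chords.
D: 4 bars of 6 beats is 24 beats; at 1 beat each that's 24 chords.
Overall: 38 chords over 36 bars → 38/36 = 19/18 chords per bar.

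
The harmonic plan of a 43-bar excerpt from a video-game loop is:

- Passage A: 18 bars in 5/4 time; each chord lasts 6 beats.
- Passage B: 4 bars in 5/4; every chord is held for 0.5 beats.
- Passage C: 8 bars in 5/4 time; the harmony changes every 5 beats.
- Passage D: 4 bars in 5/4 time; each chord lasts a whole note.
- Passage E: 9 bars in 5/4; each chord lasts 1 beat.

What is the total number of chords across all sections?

113 chords

A: 18 bars × 5 beats = 90 beats; 6 beats/chord → 15 chords.
B: 4 bars × 5 beats = 20 beats; 0.5 beats/chord → 40 chords.
C: 8 bars × 5 beats = 40 beats; 5 beats/chord → 8 chords.
D: 4 bars × 5 beats = 20 beats; 4 beats/chord → 5 chords.
E: 9 bars × 5 beats = 45 beats; 1 beat/chord → 45 chords.
Total: 15 + 40 + 8 + 5 + 45 = 113.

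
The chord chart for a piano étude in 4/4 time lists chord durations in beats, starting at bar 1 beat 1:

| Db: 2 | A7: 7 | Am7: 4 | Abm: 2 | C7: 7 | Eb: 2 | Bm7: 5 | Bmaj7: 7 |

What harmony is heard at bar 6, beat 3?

Eb

Beat 3 of bar 6 is beat (6−1)×4 + 3 = 23 overall.
Running totals: Db ends at 2, A7 ends at 9, Am7 ends at 13, Abm ends at 15, C7 ends at 22, Eb ends at 24.
Beat 23 falls within Eb.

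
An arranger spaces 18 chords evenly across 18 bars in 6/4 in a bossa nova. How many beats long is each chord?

6 beats

18 bars × 6 beats/bar = 108 beats total.
108 beats ÷ 18 chords = 6 beats per chord.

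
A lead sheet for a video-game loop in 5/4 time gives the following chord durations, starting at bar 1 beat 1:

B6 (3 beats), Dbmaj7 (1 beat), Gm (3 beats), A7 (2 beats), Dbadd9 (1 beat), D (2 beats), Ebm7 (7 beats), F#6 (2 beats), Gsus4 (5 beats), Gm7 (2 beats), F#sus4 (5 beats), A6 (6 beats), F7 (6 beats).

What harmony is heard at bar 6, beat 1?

Beat 1 of bar 6 is beat (6−1)×5 + 1 = 26 overall.
Running totals: B6 ends at 3, Dbmaj7 ends at 4, Gm ends at 7, A7 ends at 9, Dbadd9 ends at 10, D ends at 12, Ebm7 ends at 19, F#6 ends at 21, Gsus4 ends at 26.
Beat 26 falls within Gsus4.

Gsus4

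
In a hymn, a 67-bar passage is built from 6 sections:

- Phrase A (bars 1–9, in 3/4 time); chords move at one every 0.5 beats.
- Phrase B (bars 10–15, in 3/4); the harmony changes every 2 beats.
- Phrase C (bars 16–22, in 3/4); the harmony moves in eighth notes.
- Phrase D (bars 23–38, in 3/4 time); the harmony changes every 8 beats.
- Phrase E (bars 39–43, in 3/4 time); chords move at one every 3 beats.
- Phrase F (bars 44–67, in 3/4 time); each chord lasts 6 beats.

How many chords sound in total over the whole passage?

A: 9·3 = 27 beats, 27/0.5 = 54 chords.
B: 6·3 = 18 beats, 18/2 = 9 chords.
C: 7·3 = 21 beats, 21/0.5 = 42 chords.
D: 16·3 = 48 beats, 48/8 = 6 chords.
E: 5·3 = 15 beats, 15/3 = 5 chords.
F: 24·3 = 72 beats, 72/6 = 12 chords.
Total: 54 + 9 + 42 + 6 + 5 + 12 = 128.

128 chords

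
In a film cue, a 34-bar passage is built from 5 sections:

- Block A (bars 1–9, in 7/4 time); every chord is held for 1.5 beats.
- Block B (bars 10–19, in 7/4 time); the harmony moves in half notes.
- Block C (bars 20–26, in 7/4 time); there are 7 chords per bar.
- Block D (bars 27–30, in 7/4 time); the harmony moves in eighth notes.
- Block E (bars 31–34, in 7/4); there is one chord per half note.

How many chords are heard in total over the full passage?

A: 9·7 = 63 beats, 63/1.5 = 42 chords.
B: 10·7 = 70 beats, 70/2 = 35 chords.
C: 7·7 = 49 beats, 49/1 = 49 chords.
D: 4·7 = 28 beats, 28/0.5 = 56 chords.
E: 4·7 = 28 beats, 28/2 = 14 chords.
Total: 42 + 35 + 49 + 56 + 14 = 196.

196 chords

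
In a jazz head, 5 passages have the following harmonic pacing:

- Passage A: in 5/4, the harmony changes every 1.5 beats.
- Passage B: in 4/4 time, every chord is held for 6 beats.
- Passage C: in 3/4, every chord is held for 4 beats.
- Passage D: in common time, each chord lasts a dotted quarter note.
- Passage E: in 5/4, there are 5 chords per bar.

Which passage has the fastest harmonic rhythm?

Passage E

A: 5/1.5 = 10/3 chords/bar.
B: 4/6 = 2/3 chords/bar.
C: 3/4 = 0.75 chords/bar.
D: 4/1.5 = 8/3 chords/bar.
E: 5/1 = 5 chords/bar.
Fastest is E at 5 chords/bar.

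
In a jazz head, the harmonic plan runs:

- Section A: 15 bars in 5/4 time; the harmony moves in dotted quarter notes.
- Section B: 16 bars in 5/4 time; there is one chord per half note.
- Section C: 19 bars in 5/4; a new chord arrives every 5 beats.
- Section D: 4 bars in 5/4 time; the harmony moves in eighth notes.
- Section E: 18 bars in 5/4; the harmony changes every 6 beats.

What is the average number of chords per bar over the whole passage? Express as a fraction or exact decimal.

41/18 chords per bar

A: 15 × 5 = 75 beats ÷ 1.5 = 50 chords.
B: 16 × 5 = 80 beats ÷ 2 = 40 chords.
C: 19 × 5 = 95 beats ÷ 5 = 19 chords.
D: 4 × 5 = 20 beats ÷ 0.5 = 40 chords.
E: 18 × 5 = 90 beats ÷ 6 = 15 chords.
Overall: 164 chords over 72 bars → 164/72 = 41/18 chords per bar.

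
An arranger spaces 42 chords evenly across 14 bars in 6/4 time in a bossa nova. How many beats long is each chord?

14 bars × 6 beats/bar = 84 beats total.
84 beats ÷ 42 chords = 2 beats per chord.
(That is a half note.)

2 beats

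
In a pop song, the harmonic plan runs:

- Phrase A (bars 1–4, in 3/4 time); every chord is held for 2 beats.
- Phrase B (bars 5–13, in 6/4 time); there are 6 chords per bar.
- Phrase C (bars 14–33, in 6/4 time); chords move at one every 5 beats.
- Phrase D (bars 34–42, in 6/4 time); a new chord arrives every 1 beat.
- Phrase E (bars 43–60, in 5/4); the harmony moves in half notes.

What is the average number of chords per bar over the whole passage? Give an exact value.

3.05 chords per bar

A: 4 bars of 3 beats is 12 beats; at 2 beats each that's 6 chords.
B: 9 bars of 6 beats is 54 beats; at 1 beat each that's 54 chords.
C: 20 bars of 6 beats is 120 beats; at 5 beats each that's 24 chords.
D: 9 bars of 6 beats is 54 beats; at 1 beat each that's 54 chords.
E: 18 bars of 5 beats is 90 beats; at 2 beats each that's 45 chords.
Overall: 183 chords over 60 bars → 183/60 = 3.05 chords per bar.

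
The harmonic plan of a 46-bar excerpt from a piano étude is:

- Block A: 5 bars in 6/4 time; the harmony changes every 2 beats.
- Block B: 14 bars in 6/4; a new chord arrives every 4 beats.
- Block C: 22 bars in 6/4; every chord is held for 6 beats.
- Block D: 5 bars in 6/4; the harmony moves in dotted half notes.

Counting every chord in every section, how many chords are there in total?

A: 5·6 = 30 beats, 30/2 = 15 chords.
B: 14·6 = 84 beats, 84/4 = 21 chords.
C: 22·6 = 132 beats, 132/6 = 22 chords.
D: 5·6 = 30 beats, 30/3 = 10 chords.
Total: 15 + 21 + 22 + 10 = 68.

68 chords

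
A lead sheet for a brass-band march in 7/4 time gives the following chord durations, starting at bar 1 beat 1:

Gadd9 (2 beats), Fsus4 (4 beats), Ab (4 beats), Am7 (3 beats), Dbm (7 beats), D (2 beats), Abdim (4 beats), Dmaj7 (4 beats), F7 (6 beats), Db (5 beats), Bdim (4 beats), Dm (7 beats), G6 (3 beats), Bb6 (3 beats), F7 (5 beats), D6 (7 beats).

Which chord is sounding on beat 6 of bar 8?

G6

Beat 6 of bar 8 is beat (8−1)×7 + 6 = 55 overall.
Running totals: Gadd9 ends at 2, Fsus4 ends at 6, Ab ends at 10, Am7 ends at 13, Dbm ends at 20, D ends at 22, Abdim ends at 26, Dmaj7 ends at 30, F7 ends at 36, Db ends at 41, Bdim ends at 45, Dm ends at 52, G6 ends at 55.
Beat 55 falls within G6.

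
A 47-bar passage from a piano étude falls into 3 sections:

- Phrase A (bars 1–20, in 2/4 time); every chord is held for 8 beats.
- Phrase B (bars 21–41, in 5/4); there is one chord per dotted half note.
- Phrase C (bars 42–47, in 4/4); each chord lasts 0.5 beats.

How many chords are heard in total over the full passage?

88 chords

A: 20·2 = 40 beats, 40/8 = 5 chords.
B: 21·5 = 105 beats, 105/3 = 35 chords.
C: 6·4 = 24 beats, 24/0.5 = 48 chords.
Total: 5 + 35 + 48 = 88.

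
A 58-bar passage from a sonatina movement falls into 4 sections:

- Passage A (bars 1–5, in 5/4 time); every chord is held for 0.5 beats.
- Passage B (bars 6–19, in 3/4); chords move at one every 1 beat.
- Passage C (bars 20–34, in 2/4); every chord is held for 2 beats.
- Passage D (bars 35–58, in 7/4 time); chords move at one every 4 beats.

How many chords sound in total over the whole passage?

149 chords

A has 25 beats and chords last 0.5 each, so 50 chords.
B has 42 beats and chords last 1 each, so 42 chords.
C has 30 beats and chords last 2 each, so 15 chords.
D has 168 beats and chords last 4 each, so 42 chords.
Total: 50 + 42 + 15 + 42 = 149.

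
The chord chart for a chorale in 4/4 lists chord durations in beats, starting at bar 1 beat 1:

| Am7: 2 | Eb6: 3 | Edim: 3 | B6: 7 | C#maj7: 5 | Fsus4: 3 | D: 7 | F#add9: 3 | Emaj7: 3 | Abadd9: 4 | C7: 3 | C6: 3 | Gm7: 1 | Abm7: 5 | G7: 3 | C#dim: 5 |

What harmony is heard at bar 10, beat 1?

Beat 1 of bar 10 is beat (10−1)×4 + 1 = 37 overall.
Running totals: Am7 ends at 2, Eb6 ends at 5, Edim ends at 8, B6 ends at 15, C#maj7 ends at 20, Fsus4 ends at 23, D ends at 30, F#add9 ends at 33, Emaj7 ends at 36, Abadd9 ends at 40.
Beat 37 falls within Abadd9.

Abadd9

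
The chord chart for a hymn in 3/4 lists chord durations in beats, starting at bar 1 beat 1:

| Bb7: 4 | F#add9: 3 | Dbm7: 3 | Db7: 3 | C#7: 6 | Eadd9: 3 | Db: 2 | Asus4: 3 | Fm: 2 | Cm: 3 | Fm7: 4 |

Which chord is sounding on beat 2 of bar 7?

Beat 2 of bar 7 is beat (7−1)×3 + 2 = 20 overall.
Running totals: Bb7 ends at 4, F#add9 ends at 7, Dbm7 ends at 10, Db7 ends at 13, C#7 ends at 19, Eadd9 ends at 22.
Beat 20 falls within Eadd9.

Eadd9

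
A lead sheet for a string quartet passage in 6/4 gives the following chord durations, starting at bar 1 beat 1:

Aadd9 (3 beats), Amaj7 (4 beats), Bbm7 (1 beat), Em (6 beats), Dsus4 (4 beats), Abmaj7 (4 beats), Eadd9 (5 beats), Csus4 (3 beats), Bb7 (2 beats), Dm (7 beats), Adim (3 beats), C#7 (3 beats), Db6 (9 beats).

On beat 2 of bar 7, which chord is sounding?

Beat 2 of bar 7 is beat (7−1)×6 + 2 = 38 overall.
Running totals: Aadd9 ends at 3, Amaj7 ends at 7, Bbm7 ends at 8, Em ends at 14, Dsus4 ends at 18, Abmaj7 ends at 22, Eadd9 ends at 27, Csus4 ends at 30, Bb7 ends at 32, Dm ends at 39.
Beat 38 falls within Dm.

Dm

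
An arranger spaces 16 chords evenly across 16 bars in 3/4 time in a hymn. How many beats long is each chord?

3 beats

16 bars × 3 beats/bar = 48 beats total.
48 beats ÷ 16 chords = 3 beats per chord.
(That is a dotted half note.)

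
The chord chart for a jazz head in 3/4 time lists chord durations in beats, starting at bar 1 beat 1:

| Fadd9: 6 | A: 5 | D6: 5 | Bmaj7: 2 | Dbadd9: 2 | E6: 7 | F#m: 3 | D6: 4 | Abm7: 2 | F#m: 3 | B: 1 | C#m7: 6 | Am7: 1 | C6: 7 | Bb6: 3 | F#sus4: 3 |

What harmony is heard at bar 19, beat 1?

Bb6

Beat 1 of bar 19 is beat (19−1)×3 + 1 = 55 overall.
Running totals: Fadd9 ends at 6, A ends at 11, D6 ends at 16, Bmaj7 ends at 18, Dbadd9 ends at 20, E6 ends at 27, F#m ends at 30, D6 ends at 34, Abm7 ends at 36, F#m ends at 39, B ends at 40, C#m7 ends at 46, Am7 ends at 47, C6 ends at 54, Bb6 ends at 57.
Beat 55 falls within Bb6.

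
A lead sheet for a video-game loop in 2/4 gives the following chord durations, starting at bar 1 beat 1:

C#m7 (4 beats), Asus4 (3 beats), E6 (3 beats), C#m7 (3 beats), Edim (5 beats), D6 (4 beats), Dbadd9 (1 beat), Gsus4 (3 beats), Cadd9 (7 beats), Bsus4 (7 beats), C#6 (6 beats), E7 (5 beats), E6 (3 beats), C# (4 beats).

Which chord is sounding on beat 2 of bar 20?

Beat 2 of bar 20 is beat (20−1)×2 + 2 = 40 overall.
Running totals: C#m7 ends at 4, Asus4 ends at 7, E6 ends at 10, C#m7 ends at 13, Edim ends at 18, D6 ends at 22, Dbadd9 ends at 23, Gsus4 ends at 26, Cadd9 ends at 33, Bsus4 ends at 40.
Beat 40 falls within Bsus4.

Bsus4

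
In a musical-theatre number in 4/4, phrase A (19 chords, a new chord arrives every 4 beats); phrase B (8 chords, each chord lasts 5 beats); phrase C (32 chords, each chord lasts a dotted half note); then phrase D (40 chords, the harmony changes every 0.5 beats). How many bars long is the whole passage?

A: 19 × 4 = 76 beats = 19 bars.
B: 8 × 5 = 40 beats = 10 bars.
C: 32 × 3 = 96 beats = 24 bars.
D: 40 × 0.5 = 20 beats = 5 bars.
Total: 19 + 10 + 24 + 5 = 58 bars.

58 bars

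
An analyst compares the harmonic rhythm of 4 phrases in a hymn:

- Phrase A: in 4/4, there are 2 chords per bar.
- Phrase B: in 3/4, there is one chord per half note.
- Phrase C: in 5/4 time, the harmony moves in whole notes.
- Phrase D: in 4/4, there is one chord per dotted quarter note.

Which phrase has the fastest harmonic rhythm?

A: each chord is 2 beats in 4/4, so 2 per bar.
B: each chord is 2 beats in 3/4, so 1.5 per bar.
C: each chord is 4 beats in 5/4, so 1.25 per bar.
D: each chord is 1.5 beats in 4/4, so 8/3 per bar.
Fastest is D at 8/3 chords/bar.

Phrase D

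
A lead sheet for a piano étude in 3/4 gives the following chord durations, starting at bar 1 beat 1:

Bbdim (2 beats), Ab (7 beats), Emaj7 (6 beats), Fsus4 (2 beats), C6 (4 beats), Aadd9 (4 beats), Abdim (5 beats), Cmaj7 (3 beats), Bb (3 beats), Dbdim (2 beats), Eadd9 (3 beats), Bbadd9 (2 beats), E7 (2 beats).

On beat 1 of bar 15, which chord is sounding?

Beat 1 of bar 15 is beat (15−1)×3 + 1 = 43 overall.
Running totals: Bbdim ends at 2, Ab ends at 9, Emaj7 ends at 15, Fsus4 ends at 17, C6 ends at 21, Aadd9 ends at 25, Abdim ends at 30, Cmaj7 ends at 33, Bb ends at 36, Dbdim ends at 38, Eadd9 ends at 41, Bbadd9 ends at 43.
Beat 43 falls within Bbadd9.

Bbadd9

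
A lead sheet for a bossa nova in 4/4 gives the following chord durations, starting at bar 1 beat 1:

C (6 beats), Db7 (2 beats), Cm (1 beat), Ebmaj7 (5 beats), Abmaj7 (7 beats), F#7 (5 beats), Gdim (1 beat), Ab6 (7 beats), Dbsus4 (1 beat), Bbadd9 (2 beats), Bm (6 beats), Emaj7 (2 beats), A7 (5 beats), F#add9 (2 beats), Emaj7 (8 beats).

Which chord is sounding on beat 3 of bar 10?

Bm

Beat 3 of bar 10 is beat (10−1)×4 + 3 = 39 overall.
Running totals: C ends at 6, Db7 ends at 8, Cm ends at 9, Ebmaj7 ends at 14, Abmaj7 ends at 21, F#7 ends at 26, Gdim ends at 27, Ab6 ends at 34, Dbsus4 ends at 35, Bbadd9 ends at 37, Bm ends at 43.
Beat 39 falls within Bm.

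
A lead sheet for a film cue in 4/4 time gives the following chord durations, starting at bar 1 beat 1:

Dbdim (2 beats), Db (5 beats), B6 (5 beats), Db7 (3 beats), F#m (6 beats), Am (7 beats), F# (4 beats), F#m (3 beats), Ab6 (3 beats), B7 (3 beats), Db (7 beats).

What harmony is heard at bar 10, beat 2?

Ab6

Beat 2 of bar 10 is beat (10−1)×4 + 2 = 38 overall.
Running totals: Dbdim ends at 2, Db ends at 7, B6 ends at 12, Db7 ends at 15, F#m ends at 21, Am ends at 28, F# ends at 32, F#m ends at 35, Ab6 ends at 38.
Beat 38 falls within Ab6.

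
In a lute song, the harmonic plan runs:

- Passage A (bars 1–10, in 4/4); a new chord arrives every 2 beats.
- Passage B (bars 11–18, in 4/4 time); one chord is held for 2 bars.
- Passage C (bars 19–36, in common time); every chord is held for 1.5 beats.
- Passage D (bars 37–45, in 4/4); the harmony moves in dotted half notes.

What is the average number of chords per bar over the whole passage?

28/15 chords per bar

A: 10 bars of 4 beats is 40 beats; at 2 beats each that's 20 chords.
B: 8 bars of 4 beats is 32 beats; at 8 beats each that's 4 chords.
C: 18 bars of 4 beats is 72 beats; at 1.5 beats each that's 48 chords.
D: 9 bars of 4 beats is 36 beats; at 3 beats each that's 12 chords.
Overall: 84 chords over 45 bars → 84/45 = 28/15 chords per bar.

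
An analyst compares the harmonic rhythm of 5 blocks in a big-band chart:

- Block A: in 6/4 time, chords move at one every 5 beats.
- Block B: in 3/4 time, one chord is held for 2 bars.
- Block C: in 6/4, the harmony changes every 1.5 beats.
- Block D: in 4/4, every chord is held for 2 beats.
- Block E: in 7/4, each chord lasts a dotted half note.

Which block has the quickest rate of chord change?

A: 6 beats/bar ÷ 5 beats/chord = 1.2 chords/bar.
B: 3 beats/bar ÷ 6 beats/chord = 0.5 chords/bar.
C: 6 beats/bar ÷ 1.5 beats/chord = 4 chords/bar.
D: 4 beats/bar ÷ 2 beats/chord = 2 chords/bar.
E: 7 beats/bar ÷ 3 beats/chord = 7/3 chords/bar.
Fastest is C at 4 chords/bar.

Block C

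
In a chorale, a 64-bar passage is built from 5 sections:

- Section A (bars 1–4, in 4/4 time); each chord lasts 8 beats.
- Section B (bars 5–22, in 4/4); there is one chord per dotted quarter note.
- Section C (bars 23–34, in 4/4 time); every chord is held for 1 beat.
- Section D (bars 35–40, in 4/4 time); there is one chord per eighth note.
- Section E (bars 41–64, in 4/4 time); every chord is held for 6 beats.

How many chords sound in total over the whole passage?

A has 16 beats and chords last 8 each, so 2 chords.
B has 72 beats and chords last 1.5 each, so 48 chords.
C has 48 beats and chords last 1 each, so 48 chords.
D has 24 beats and chords last 0.5 each, so 48 chords.
E has 96 beats and chords last 6 each, so 16 chords.
Total: 2 + 48 + 48 + 48 + 16 = 162.

162 chords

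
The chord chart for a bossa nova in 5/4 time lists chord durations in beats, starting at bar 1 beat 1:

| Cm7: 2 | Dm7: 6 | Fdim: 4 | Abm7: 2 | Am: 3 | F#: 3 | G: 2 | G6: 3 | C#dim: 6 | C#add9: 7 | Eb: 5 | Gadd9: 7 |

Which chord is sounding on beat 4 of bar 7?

Beat 4 of bar 7 is beat (7−1)×5 + 4 = 34 overall.
Running totals: Cm7 ends at 2, Dm7 ends at 8, Fdim ends at 12, Abm7 ends at 14, Am ends at 17, F# ends at 20, G ends at 22, G6 ends at 25, C#dim ends at 31, C#add9 ends at 38.
Beat 34 falls within C#add9.

C#add9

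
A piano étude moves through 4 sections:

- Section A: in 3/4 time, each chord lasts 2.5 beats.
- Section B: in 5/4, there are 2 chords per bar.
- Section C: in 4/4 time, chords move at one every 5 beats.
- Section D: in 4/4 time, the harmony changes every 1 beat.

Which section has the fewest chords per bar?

A: 3 beats/bar ÷ 2.5 beats/chord = 1.2 chords/bar.
B: 5 beats/bar ÷ 2.5 beats/chord = 2 chords/bar.
C: 4 beats/bar ÷ 5 beats/chord = 0.8 chords/bar.
D: 4 beats/bar ÷ 1 beat/chord = 4 chords/bar.
Slowest is C at 0.8 chords/bar.

Section C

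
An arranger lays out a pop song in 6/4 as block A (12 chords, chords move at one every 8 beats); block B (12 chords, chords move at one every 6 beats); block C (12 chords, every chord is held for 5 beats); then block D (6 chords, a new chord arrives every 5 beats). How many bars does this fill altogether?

A: 12 × 8 = 96 beats = 16 bars.
B: 12 × 6 = 72 beats = 12 bars.
C: 12 × 5 = 60 beats = 10 bars.
D: 6 × 5 = 30 beats = 5 bars.
Total: 16 + 12 + 10 + 5 = 43 bars.

43 bars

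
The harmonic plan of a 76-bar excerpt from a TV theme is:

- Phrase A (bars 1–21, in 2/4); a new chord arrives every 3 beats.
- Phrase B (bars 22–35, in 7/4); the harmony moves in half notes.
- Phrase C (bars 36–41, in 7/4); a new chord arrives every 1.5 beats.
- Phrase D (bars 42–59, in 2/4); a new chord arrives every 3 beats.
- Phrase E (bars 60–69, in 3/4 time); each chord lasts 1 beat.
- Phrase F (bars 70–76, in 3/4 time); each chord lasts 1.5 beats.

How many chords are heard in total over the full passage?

A has 42 beats and chords last 3 each, so 14 chords.
B has 98 beats and chords last 2 each, so 49 chords.
C has 42 beats and chords last 1.5 each, so 28 chords.
D has 36 beats and chords last 3 each, so 12 chords.
E has 30 beats and chords last 1 each, so 30 chords.
F has 21 beats and chords last 1.5 each, so 14 chords.
Total: 14 + 49 + 28 + 12 + 30 + 14 = 147.

147 chords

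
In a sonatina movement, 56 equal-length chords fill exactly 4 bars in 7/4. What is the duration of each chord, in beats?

4 bars × 7 beats/bar = 28 beats total.
28 beats ÷ 56 chords = 0.5 beats per chord.
(That is an eighth note.)

0.5 beats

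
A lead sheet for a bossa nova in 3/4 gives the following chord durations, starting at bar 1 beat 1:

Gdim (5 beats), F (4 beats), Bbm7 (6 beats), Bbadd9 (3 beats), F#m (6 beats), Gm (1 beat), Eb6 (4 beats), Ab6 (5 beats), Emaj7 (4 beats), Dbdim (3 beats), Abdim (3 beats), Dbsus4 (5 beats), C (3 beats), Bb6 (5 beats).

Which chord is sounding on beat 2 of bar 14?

Dbdim

Beat 2 of bar 14 is beat (14−1)×3 + 2 = 41 overall.
Running totals: Gdim ends at 5, F ends at 9, Bbm7 ends at 15, Bbadd9 ends at 18, F#m ends at 24, Gm ends at 25, Eb6 ends at 29, Ab6 ends at 34, Emaj7 ends at 38, Dbdim ends at 41.
Beat 41 falls within Dbdim.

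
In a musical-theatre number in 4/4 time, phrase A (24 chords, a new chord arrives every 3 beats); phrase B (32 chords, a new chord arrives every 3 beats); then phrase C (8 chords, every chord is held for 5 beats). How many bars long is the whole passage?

52 bars

A: 24 × 3 = 72 beats = 18 bars.
B: 32 × 3 = 96 beats = 24 bars.
C: 8 × 5 = 40 beats = 10 bars.
Total: 18 + 24 + 10 = 52 bars.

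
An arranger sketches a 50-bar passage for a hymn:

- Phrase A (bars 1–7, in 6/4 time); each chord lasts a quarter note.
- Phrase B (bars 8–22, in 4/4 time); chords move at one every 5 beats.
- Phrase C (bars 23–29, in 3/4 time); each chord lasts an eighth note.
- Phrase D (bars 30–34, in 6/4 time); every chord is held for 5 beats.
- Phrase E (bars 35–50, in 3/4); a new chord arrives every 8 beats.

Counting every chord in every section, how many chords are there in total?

108 chords

A has 42 beats and chords last 1 each, so 42 chords.
B has 60 beats and chords last 5 each, so 12 chords.
C has 21 beats and chords last 0.5 each, so 42 chords.
D has 30 beats and chords last 5 each, so 6 chords.
E has 48 beats and chords last 8 each, so 6 chords.
Total: 42 + 12 + 42 + 6 + 6 = 108.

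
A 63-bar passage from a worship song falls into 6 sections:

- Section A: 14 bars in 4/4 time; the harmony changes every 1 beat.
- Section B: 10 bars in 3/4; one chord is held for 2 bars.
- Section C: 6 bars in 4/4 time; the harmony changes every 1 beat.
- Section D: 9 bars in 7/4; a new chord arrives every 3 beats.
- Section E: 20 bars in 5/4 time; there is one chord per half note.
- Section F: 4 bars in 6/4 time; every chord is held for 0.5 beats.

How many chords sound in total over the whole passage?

A: 14 bars × 4 beats = 56 beats; 1 beat/chord → 56 chords.
B: 10 bars × 3 beats = 30 beats; 6 beats/chord → 5 chords.
C: 6 bars × 4 beats = 24 beats; 1 beat/chord → 24 chords.
D: 9 bars × 7 beats = 63 beats; 3 beats/chord → 21 chords.
E: 20 bars × 5 beats = 100 beats; 2 beats/chord → 50 chords.
F: 4 bars × 6 beats = 24 beats; 0.5 beats/chord → 48 chords.
Total: 56 + 5 + 24 + 21 + 50 + 48 = 204.

204 chords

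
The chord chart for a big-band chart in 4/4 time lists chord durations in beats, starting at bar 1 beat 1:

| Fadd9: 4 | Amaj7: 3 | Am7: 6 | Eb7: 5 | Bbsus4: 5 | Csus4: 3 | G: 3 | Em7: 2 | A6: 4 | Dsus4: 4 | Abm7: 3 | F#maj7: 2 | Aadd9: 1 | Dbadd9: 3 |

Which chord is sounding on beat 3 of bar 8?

Em7

Beat 3 of bar 8 is beat (8−1)×4 + 3 = 31 overall.
Running totals: Fadd9 ends at 4, Amaj7 ends at 7, Am7 ends at 13, Eb7 ends at 18, Bbsus4 ends at 23, Csus4 ends at 26, G ends at 29, Em7 ends at 31.
Beat 31 falls within Em7.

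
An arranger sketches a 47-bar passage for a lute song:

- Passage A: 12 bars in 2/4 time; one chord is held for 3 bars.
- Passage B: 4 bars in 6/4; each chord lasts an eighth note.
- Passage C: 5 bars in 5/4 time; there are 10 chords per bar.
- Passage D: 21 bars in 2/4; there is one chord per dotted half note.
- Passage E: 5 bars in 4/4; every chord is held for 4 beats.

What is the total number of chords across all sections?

A: 12·2 = 24 beats, 24/6 = 4 chords.
B: 4·6 = 24 beats, 24/0.5 = 48 chords.
C: 5·5 = 25 beats, 25/0.5 = 50 chords.
D: 21·2 = 42 beats, 42/3 = 14 chords.
E: 5·4 = 20 beats, 20/4 = 5 chords.
Total: 4 + 48 + 50 + 14 + 5 = 121.

121 chords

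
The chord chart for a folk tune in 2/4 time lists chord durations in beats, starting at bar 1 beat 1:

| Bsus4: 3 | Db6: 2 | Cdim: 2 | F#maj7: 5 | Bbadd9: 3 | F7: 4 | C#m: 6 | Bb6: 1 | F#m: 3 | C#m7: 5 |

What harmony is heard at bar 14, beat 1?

F#m

Beat 1 of bar 14 is beat (14−1)×2 + 1 = 27 overall.
Running totals: Bsus4 ends at 3, Db6 ends at 5, Cdim ends at 7, F#maj7 ends at 12, Bbadd9 ends at 15, F7 ends at 19, C#m ends at 25, Bb6 ends at 26, F#m ends at 29.
Beat 27 falls within F#m.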